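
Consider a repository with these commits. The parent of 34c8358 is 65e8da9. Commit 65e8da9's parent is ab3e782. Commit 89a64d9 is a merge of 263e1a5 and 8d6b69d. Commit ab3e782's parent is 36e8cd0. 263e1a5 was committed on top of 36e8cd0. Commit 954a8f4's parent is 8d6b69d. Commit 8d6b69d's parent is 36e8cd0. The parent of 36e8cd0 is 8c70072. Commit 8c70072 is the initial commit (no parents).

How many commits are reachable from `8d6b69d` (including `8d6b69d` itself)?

3

Walking parent pointers from 8d6b69d: reachable set = {36e8cd0, 8c70072, 8d6b69d}.
That is 3 commits.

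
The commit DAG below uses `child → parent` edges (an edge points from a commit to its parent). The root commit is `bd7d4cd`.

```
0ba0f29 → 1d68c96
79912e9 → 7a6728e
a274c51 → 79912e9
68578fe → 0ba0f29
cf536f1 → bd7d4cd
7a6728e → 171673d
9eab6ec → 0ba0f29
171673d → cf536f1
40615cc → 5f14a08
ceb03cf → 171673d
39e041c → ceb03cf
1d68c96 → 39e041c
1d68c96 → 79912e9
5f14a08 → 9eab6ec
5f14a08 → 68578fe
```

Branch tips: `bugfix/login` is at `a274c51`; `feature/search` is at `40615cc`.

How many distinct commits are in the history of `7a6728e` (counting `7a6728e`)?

Walking parent pointers from 7a6728e: reachable set = {171673d, 7a6728e, bd7d4cd, cf536f1}.
That is 4 commits.

4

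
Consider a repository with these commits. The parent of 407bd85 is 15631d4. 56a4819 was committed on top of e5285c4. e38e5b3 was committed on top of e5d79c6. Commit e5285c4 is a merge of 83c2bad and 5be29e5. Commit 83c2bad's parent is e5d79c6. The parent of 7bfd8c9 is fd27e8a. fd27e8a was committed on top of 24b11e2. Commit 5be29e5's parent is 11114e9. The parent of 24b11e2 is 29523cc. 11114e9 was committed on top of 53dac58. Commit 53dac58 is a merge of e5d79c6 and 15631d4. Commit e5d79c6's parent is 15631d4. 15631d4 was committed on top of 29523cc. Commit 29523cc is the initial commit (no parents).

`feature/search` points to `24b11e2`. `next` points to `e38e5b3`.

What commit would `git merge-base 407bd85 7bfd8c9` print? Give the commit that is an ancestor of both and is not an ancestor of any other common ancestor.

Ancestors of 407bd85: {15631d4, 29523cc, 407bd85}.
Ancestors of 7bfd8c9: {24b11e2, 29523cc, 7bfd8c9, fd27e8a}.
Common ancestors: {29523cc}.
The only common ancestor is 29523cc, so it is the merge base.

29523cc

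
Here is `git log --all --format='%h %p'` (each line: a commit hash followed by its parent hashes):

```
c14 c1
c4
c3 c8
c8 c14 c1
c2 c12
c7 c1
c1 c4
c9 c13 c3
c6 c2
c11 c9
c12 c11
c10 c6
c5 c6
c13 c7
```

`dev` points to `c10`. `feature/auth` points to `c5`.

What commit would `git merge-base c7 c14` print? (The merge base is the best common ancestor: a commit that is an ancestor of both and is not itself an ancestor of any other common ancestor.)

c1

Ancestors of c7: {c1, c4, c7}.
Ancestors of c14: {c1, c14, c4}.
Common ancestors: {c1, c4}.
Among these, c1 is not an ancestor of any other common ancestor — it is the merge base.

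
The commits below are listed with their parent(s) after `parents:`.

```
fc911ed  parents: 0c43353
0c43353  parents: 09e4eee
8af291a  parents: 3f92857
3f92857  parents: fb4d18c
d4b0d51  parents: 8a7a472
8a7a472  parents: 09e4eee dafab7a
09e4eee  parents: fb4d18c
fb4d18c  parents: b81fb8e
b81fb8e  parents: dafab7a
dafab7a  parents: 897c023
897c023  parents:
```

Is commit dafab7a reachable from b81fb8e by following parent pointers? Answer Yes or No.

Yes

Ancestors of b81fb8e (commits reachable by following parents): {897c023, b81fb8e, dafab7a}.
dafab7a is in that set, so it is an ancestor of b81fb8e.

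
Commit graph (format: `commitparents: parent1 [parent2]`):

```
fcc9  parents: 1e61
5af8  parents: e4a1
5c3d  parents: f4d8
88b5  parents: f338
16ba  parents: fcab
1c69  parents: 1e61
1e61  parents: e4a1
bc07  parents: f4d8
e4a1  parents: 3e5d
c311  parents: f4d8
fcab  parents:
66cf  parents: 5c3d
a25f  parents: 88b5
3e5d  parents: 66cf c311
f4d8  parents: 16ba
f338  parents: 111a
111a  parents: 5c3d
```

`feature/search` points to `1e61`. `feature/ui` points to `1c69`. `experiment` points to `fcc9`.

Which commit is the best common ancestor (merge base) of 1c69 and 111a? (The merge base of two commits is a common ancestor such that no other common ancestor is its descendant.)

Ancestors of 1c69: {16ba, 1c69, 1e61, 3e5d, 5c3d, 66cf, c311, e4a1, f4d8, fcab}.
Ancestors of 111a: {111a, 16ba, 5c3d, f4d8, fcab}.
Common ancestors: {16ba, 5c3d, f4d8, fcab}.
Among these, 5c3d is not an ancestor of any other common ancestor — it is the merge base.

5c3d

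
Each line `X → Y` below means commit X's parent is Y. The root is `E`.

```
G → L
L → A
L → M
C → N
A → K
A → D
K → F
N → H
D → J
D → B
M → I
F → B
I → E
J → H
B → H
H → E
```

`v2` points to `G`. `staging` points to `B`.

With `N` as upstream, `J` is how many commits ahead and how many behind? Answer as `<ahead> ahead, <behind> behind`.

Reachable from J: {E, H, J}.
Reachable from N: {E, H, N}.
Only in J's history (ahead): {J} — 1.
Only in N's history (behind): {N} — 1.

1 ahead, 1 behind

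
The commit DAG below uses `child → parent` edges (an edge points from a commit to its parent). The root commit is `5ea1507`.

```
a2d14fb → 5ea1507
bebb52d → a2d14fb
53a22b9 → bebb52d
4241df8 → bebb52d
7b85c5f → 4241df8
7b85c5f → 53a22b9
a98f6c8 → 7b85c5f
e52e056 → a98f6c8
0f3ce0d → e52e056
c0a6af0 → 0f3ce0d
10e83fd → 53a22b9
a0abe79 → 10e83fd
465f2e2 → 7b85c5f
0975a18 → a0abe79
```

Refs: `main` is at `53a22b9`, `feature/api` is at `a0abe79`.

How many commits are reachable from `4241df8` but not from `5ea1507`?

3

Reachable from 4241df8: {4241df8, 5ea1507, a2d14fb, bebb52d}.
Reachable from 5ea1507: {5ea1507}.
In 4241df8's history but not 5ea1507's: {4241df8, a2d14fb, bebb52d} — 3 commits.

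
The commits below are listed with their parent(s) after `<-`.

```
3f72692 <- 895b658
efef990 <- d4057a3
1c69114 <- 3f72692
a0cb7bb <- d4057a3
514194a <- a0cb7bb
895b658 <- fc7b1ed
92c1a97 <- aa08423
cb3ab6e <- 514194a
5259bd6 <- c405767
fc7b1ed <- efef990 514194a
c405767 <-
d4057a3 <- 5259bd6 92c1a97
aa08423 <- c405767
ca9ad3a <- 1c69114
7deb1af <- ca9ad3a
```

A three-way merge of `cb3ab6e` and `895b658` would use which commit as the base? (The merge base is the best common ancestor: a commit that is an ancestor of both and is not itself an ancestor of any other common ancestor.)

514194a

Ancestors of cb3ab6e: {514194a, 5259bd6, 92c1a97, a0cb7bb, aa08423, c405767, cb3ab6e, d4057a3}.
Ancestors of 895b658: {514194a, 5259bd6, 895b658, 92c1a97, a0cb7bb, aa08423, c405767, d4057a3, efef990, fc7b1ed}.
Common ancestors: {514194a, 5259bd6, 92c1a97, a0cb7bb, aa08423, c405767, d4057a3}.
Among these, 514194a is not an ancestor of any other common ancestor — it is the merge base.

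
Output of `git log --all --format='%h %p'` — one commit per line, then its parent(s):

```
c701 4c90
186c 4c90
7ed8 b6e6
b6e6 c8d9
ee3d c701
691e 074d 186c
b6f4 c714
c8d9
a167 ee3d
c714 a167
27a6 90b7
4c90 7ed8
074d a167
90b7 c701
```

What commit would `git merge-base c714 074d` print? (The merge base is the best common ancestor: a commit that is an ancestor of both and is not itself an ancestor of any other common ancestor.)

a167

Ancestors of c714: {4c90, 7ed8, a167, b6e6, c701, c714, c8d9, ee3d}.
Ancestors of 074d: {074d, 4c90, 7ed8, a167, b6e6, c701, c8d9, ee3d}.
Common ancestors: {4c90, 7ed8, a167, b6e6, c701, c8d9, ee3d}.
Among these, a167 is not an ancestor of any other common ancestor — it is the merge base.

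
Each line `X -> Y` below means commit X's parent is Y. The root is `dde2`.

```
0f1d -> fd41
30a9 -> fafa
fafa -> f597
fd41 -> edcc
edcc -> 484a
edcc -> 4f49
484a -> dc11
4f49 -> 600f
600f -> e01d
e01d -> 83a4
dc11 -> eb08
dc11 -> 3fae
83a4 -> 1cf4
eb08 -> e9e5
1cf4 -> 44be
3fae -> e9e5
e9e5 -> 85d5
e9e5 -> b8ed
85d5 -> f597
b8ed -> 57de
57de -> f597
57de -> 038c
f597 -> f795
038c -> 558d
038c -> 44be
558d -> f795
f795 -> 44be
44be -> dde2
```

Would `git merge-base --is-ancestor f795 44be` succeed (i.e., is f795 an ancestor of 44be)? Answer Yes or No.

Ancestors of 44be: {44be, dde2}.
f795 is not in that set, so it is not an ancestor of 44be.

No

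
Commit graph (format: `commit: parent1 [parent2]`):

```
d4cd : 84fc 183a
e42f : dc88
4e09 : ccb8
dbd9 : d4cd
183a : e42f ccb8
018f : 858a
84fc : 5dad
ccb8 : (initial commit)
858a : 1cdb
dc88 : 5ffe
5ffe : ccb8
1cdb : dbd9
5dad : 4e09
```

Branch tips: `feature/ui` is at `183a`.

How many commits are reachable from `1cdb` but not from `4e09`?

9

Reachable from 1cdb: {183a, 1cdb, 4e09, 5dad, 5ffe, 84fc, ccb8, d4cd, dbd9, dc88, e42f}.
Reachable from 4e09: {4e09, ccb8}.
In 1cdb's history but not 4e09's: {183a, 1cdb, 5dad, 5ffe, 84fc, d4cd, dbd9, dc88, e42f} — 9 commits.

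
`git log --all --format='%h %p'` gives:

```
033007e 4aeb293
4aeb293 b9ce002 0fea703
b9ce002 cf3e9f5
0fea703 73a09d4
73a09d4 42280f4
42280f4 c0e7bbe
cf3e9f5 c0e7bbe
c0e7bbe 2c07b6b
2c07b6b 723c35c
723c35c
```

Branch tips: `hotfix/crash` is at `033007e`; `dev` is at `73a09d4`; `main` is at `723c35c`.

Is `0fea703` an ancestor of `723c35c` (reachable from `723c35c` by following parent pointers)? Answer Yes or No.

Ancestors of 723c35c: {723c35c}.
0fea703 is not in that set, so it is not an ancestor of 723c35c.

No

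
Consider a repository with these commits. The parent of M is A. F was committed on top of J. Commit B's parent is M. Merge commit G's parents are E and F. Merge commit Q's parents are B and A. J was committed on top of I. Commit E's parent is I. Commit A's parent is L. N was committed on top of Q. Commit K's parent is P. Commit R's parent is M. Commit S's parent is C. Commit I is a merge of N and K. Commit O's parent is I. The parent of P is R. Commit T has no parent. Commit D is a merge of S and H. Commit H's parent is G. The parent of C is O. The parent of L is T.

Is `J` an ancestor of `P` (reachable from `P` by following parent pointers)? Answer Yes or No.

No

Ancestors of P: {A, L, M, P, R, T}.
J is not in that set, so it is not an ancestor of P.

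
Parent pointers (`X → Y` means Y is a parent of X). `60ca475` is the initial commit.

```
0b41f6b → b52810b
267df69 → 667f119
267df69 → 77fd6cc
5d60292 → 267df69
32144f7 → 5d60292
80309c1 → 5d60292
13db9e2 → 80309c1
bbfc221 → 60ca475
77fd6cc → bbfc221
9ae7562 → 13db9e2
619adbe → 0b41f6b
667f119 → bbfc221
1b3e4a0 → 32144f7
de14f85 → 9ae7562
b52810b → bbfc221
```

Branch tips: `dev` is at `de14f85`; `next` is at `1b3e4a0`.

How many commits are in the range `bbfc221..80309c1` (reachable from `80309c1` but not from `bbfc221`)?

5

Reachable from 80309c1: {267df69, 5d60292, 60ca475, 667f119, 77fd6cc, 80309c1, bbfc221}.
Reachable from bbfc221: {60ca475, bbfc221}.
In 80309c1's history but not bbfc221's: {267df69, 5d60292, 667f119, 77fd6cc, 80309c1} — 5 commits.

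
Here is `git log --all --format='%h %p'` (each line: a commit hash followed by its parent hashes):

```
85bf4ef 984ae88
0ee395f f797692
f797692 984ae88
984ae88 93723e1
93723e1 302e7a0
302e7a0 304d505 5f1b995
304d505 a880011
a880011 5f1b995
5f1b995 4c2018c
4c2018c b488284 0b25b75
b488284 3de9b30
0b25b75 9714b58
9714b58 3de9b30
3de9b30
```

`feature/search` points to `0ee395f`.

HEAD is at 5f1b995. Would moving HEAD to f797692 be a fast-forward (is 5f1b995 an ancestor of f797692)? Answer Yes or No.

A fast-forward from 5f1b995 to f797692 is possible iff 5f1b995 is an ancestor of f797692.
Ancestors of f797692: {0b25b75, 302e7a0, 304d505, 3de9b30, 4c2018c, 5f1b995, 93723e1, 9714b58, 984ae88, a880011, b488284, f797692}.
5f1b995 is among them, so fast-forward is possible.

Yes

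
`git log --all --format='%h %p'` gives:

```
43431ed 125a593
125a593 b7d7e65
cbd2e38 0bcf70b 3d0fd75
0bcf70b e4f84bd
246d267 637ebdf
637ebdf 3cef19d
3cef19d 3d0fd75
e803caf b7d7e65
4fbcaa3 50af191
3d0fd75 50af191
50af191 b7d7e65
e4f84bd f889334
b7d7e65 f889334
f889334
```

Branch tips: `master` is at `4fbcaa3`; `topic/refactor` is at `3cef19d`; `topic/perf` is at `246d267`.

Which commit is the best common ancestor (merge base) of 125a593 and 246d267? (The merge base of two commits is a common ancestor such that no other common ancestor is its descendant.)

b7d7e65

Ancestors of 125a593: {125a593, b7d7e65, f889334}.
Ancestors of 246d267: {246d267, 3cef19d, 3d0fd75, 50af191, 637ebdf, b7d7e65, f889334}.
Common ancestors: {b7d7e65, f889334}.
Among these, b7d7e65 is not an ancestor of any other common ancestor — it is the merge base.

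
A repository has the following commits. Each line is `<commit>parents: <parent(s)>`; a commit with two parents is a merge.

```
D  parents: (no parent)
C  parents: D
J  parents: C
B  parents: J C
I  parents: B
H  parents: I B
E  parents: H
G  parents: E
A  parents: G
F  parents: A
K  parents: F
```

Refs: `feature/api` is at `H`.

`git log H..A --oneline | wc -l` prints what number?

3

Reachable from A: {A, B, C, D, E, G, H, I, J}.
Reachable from H: {B, C, D, H, I, J}.
In A's history but not H's: {A, E, G} — 3 commits.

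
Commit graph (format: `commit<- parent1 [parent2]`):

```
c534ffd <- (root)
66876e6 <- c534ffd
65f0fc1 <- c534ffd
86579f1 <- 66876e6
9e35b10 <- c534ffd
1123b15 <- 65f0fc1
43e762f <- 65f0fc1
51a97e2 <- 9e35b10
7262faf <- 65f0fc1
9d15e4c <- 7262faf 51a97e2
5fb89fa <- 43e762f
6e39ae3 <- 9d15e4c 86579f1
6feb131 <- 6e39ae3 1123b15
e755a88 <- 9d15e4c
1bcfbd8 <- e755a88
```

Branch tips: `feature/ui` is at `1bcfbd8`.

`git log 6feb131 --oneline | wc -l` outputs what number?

11

Walking parent pointers from 6feb131: reachable set = {1123b15, 51a97e2, 65f0fc1, 66876e6, 6e39ae3, 6feb131, 7262faf, 86579f1, 9d15e4c, 9e35b10, c534ffd}.
That is 11 commits.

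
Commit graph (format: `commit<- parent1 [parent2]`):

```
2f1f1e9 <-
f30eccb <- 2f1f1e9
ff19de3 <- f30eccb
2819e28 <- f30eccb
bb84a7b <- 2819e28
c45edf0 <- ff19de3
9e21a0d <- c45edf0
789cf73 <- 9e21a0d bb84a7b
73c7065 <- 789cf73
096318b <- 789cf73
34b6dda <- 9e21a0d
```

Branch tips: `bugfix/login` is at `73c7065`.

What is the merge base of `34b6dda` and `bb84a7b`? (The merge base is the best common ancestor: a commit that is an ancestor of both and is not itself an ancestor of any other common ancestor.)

f30eccb

Ancestors of 34b6dda: {2f1f1e9, 34b6dda, 9e21a0d, c45edf0, f30eccb, ff19de3}.
Ancestors of bb84a7b: {2819e28, 2f1f1e9, bb84a7b, f30eccb}.
Common ancestors: {2f1f1e9, f30eccb}.
Among these, f30eccb is not an ancestor of any other common ancestor — it is the merge base.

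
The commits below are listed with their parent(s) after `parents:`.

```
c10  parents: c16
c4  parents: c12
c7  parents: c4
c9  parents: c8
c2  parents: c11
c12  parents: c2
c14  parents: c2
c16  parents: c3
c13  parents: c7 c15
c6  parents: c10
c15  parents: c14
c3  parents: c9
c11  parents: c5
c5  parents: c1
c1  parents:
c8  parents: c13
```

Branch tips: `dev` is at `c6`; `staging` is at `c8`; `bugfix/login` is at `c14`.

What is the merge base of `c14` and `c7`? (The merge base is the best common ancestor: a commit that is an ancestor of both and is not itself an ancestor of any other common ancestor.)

Ancestors of c14: {c1, c11, c14, c2, c5}.
Ancestors of c7: {c1, c11, c12, c2, c4, c5, c7}.
Common ancestors: {c1, c11, c2, c5}.
Among these, c2 is not an ancestor of any other common ancestor — it is the merge base.

c2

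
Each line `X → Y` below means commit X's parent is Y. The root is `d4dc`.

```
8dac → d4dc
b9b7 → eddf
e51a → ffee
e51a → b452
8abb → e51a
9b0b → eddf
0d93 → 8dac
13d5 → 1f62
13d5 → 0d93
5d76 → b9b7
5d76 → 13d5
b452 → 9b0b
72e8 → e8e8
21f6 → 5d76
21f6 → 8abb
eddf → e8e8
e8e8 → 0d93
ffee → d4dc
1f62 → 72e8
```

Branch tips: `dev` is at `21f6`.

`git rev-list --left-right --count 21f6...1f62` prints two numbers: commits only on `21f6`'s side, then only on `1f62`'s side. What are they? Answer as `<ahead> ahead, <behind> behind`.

Reachable from 21f6: {0d93, 13d5, 1f62, 21f6, 5d76, 72e8, 8abb, 8dac, 9b0b, b452, b9b7, d4dc, e51a, e8e8, eddf, ffee}.
Reachable from 1f62: {0d93, 1f62, 72e8, 8dac, d4dc, e8e8}.
Only in 21f6's history (ahead): {13d5, 21f6, 5d76, 8abb, 9b0b, b452, b9b7, e51a, eddf, ffee} — 10.
Only in 1f62's history (behind): {} — 0.

10 ahead, 0 behind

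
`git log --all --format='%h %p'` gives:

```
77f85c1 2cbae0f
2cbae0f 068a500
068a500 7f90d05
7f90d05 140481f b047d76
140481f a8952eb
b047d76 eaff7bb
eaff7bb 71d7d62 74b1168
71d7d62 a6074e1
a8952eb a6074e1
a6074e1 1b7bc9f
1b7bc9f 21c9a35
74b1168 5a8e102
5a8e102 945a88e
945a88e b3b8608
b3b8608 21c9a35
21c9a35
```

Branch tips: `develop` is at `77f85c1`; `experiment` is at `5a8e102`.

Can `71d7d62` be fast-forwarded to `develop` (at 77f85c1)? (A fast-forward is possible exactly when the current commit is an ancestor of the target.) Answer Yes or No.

Yes

A fast-forward from 71d7d62 to 77f85c1 is possible iff 71d7d62 is an ancestor of 77f85c1.
Ancestors of 77f85c1: {068a500, 140481f, 1b7bc9f, 21c9a35, 2cbae0f, 5a8e102, 71d7d62, 74b1168, 77f85c1, 7f90d05, 945a88e, a6074e1, a8952eb, b047d76, b3b8608, eaff7bb}.
71d7d62 is among them, so fast-forward is possible.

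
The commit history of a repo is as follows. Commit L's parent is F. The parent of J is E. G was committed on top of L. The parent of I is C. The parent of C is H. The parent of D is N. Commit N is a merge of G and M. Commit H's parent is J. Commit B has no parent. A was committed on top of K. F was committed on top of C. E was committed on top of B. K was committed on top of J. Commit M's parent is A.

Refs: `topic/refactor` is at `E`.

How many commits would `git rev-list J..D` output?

10

Reachable from D: {A, B, C, D, E, F, G, H, J, K, L, M, N}.
Reachable from J: {B, E, J}.
In D's history but not J's: {A, C, D, F, G, H, K, L, M, N} — 10 commits.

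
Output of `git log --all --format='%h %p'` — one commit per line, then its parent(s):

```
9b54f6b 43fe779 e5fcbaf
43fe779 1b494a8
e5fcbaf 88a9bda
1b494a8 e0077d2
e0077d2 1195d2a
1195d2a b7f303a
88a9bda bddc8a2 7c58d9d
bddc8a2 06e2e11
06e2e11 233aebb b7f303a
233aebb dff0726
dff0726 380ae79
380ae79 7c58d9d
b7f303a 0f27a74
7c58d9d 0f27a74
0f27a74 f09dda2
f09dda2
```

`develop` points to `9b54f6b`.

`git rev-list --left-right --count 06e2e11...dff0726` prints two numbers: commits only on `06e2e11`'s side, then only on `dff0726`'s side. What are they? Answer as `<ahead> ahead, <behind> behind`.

3 ahead, 0 behind

Reachable from 06e2e11: {06e2e11, 0f27a74, 233aebb, 380ae79, 7c58d9d, b7f303a, dff0726, f09dda2}.
Reachable from dff0726: {0f27a74, 380ae79, 7c58d9d, dff0726, f09dda2}.
Only in 06e2e11's history (ahead): {06e2e11, 233aebb, b7f303a} — 3.
Only in dff0726's history (behind): {} — 0.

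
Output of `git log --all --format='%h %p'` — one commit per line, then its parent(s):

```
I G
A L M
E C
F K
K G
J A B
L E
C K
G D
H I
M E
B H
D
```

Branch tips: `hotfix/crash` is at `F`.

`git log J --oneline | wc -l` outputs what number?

Walking parent pointers from J: reachable set = {A, B, C, D, E, G, H, I, J, K, L, M}.
That is 12 commits.

12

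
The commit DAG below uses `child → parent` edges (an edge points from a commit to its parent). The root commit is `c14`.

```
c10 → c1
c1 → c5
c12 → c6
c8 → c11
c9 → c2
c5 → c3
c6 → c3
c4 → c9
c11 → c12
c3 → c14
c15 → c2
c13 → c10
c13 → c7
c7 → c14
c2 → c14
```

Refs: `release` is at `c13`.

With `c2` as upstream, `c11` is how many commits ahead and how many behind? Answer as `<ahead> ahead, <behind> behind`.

4 ahead, 1 behind

Reachable from c11: {c11, c12, c14, c3, c6}.
Reachable from c2: {c14, c2}.
Only in c11's history (ahead): {c11, c12, c3, c6} — 4.
Only in c2's history (behind): {c2} — 1.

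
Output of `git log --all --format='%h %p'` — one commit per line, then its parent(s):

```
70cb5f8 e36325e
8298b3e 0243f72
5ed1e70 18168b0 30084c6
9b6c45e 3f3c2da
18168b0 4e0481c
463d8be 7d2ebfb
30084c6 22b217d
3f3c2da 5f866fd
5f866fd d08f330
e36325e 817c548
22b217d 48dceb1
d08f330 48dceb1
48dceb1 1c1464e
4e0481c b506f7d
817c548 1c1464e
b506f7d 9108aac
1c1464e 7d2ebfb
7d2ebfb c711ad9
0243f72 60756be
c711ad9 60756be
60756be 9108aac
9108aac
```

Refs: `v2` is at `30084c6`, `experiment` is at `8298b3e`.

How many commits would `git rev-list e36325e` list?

Walking parent pointers from e36325e: reachable set = {1c1464e, 60756be, 7d2ebfb, 817c548, 9108aac, c711ad9, e36325e}.
That is 7 commits.

7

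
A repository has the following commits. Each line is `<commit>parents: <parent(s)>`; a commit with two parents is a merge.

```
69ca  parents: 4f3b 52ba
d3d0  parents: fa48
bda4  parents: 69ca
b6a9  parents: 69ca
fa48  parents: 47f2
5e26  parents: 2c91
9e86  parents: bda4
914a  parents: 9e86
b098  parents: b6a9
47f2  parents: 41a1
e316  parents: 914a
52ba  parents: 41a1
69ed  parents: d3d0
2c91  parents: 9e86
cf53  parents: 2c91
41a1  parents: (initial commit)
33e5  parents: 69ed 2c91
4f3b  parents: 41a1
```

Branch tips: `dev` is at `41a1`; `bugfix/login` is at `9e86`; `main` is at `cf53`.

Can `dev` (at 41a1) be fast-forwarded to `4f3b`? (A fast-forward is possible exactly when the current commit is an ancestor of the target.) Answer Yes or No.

Yes

A fast-forward from 41a1 to 4f3b is possible iff 41a1 is an ancestor of 4f3b.
Ancestors of 4f3b: {41a1, 4f3b}.
41a1 is among them, so fast-forward is possible.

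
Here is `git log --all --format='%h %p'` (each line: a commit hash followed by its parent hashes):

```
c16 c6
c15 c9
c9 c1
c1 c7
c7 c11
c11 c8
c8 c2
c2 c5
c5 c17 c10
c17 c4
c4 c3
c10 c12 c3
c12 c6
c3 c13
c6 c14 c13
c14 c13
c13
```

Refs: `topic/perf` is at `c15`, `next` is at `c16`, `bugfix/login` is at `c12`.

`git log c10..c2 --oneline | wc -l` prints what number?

Reachable from c2: {c10, c12, c13, c14, c17, c2, c3, c4, c5, c6}.
Reachable from c10: {c10, c12, c13, c14, c3, c6}.
In c2's history but not c10's: {c17, c2, c4, c5} — 4 commits.

4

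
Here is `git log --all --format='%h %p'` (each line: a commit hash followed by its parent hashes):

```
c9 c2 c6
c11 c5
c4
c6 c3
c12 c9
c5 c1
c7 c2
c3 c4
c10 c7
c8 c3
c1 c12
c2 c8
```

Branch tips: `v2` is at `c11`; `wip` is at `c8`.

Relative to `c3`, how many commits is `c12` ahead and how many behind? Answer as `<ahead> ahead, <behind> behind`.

5 ahead, 0 behind

Reachable from c12: {c12, c2, c3, c4, c6, c8, c9}.
Reachable from c3: {c3, c4}.
Only in c12's history (ahead): {c12, c2, c6, c8, c9} — 5.
Only in c3's history (behind): {} — 0.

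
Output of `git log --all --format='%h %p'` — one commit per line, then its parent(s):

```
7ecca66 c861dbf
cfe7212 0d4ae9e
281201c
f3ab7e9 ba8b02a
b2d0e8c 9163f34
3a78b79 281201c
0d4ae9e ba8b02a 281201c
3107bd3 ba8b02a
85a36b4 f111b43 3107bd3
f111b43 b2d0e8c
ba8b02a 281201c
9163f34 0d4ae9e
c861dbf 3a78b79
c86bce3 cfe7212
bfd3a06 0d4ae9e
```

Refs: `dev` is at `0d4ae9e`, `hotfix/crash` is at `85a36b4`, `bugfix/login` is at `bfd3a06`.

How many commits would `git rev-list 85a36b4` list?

8

Walking parent pointers from 85a36b4: reachable set = {0d4ae9e, 281201c, 3107bd3, 85a36b4, 9163f34, b2d0e8c, ba8b02a, f111b43}.
That is 8 commits.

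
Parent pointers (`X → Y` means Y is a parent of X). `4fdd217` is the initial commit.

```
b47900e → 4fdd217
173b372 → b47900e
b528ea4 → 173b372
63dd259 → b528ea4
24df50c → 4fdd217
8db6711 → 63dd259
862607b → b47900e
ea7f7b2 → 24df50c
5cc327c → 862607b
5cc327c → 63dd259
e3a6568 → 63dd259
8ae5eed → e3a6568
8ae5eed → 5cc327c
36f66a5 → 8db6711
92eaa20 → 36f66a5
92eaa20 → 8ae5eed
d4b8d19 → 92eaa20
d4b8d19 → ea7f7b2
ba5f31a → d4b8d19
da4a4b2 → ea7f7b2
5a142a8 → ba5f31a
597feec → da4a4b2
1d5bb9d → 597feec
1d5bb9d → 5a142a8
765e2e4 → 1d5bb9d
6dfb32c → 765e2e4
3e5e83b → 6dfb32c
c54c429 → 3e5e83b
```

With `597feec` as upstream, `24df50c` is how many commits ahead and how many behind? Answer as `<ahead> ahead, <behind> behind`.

0 ahead, 3 behind

Reachable from 24df50c: {24df50c, 4fdd217}.
Reachable from 597feec: {24df50c, 4fdd217, 597feec, da4a4b2, ea7f7b2}.
Only in 24df50c's history (ahead): {} — 0.
Only in 597feec's history (behind): {597feec, da4a4b2, ea7f7b2} — 3.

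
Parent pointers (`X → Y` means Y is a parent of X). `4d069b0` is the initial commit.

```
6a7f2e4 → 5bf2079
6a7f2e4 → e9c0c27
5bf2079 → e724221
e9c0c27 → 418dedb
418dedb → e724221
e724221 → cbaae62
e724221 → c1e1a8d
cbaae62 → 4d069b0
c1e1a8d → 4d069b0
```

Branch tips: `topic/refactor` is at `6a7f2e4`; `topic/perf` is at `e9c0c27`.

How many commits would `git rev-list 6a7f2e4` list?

Walking parent pointers from 6a7f2e4: reachable set = {418dedb, 4d069b0, 5bf2079, 6a7f2e4, c1e1a8d, cbaae62, e724221, e9c0c27}.
That is 8 commits.

8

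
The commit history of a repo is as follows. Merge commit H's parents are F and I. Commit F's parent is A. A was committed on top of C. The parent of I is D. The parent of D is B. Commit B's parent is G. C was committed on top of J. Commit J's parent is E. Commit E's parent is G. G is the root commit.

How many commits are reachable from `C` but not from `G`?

Reachable from C: {C, E, G, J}.
Reachable from G: {G}.
In C's history but not G's: {C, E, J} — 3 commits.

3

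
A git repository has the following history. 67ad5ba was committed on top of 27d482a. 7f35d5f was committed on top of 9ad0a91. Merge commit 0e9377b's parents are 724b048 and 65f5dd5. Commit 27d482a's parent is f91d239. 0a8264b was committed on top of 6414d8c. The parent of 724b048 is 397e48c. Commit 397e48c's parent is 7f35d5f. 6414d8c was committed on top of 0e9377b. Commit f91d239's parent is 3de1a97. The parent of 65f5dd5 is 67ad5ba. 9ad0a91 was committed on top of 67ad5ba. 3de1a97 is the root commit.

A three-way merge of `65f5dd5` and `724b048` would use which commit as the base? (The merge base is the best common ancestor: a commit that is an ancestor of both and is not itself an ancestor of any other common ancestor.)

Ancestors of 65f5dd5: {27d482a, 3de1a97, 65f5dd5, 67ad5ba, f91d239}.
Ancestors of 724b048: {27d482a, 397e48c, 3de1a97, 67ad5ba, 724b048, 7f35d5f, 9ad0a91, f91d239}.
Common ancestors: {27d482a, 3de1a97, 67ad5ba, f91d239}.
Among these, 67ad5ba is not an ancestor of any other common ancestor — it is the merge base.

67ad5ba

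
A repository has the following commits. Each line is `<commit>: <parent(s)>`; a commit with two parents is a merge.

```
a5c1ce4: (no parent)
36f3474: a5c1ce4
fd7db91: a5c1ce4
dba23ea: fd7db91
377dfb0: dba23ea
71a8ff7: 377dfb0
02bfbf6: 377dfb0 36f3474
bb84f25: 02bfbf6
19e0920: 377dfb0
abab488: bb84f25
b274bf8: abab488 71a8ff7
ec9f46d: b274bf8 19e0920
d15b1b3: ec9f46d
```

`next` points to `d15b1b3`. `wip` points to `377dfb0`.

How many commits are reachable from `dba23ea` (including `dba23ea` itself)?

3

Walking parent pointers from dba23ea: reachable set = {a5c1ce4, dba23ea, fd7db91}.
That is 3 commits.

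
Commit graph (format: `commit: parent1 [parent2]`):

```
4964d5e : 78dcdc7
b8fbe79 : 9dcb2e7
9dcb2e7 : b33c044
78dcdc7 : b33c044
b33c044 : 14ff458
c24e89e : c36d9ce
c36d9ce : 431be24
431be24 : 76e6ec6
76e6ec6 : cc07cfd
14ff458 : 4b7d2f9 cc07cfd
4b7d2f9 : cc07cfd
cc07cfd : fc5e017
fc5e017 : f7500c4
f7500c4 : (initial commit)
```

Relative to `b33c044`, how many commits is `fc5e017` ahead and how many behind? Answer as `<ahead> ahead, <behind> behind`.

Reachable from fc5e017: {f7500c4, fc5e017}.
Reachable from b33c044: {14ff458, 4b7d2f9, b33c044, cc07cfd, f7500c4, fc5e017}.
Only in fc5e017's history (ahead): {} — 0.
Only in b33c044's history (behind): {14ff458, 4b7d2f9, b33c044, cc07cfd} — 4.

0 ahead, 4 behind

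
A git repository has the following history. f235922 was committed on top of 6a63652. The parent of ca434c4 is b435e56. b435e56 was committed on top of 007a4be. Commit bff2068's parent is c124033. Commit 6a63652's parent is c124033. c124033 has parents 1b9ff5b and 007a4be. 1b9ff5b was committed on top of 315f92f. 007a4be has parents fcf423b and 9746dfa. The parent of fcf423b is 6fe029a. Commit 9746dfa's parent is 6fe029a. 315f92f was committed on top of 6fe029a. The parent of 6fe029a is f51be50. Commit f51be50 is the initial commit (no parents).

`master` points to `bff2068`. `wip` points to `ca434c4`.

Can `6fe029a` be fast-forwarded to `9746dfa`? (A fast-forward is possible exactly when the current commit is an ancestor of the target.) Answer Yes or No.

Yes

A fast-forward from 6fe029a to 9746dfa is possible iff 6fe029a is an ancestor of 9746dfa.
Ancestors of 9746dfa: {6fe029a, 9746dfa, f51be50}.
6fe029a is among them, so fast-forward is possible.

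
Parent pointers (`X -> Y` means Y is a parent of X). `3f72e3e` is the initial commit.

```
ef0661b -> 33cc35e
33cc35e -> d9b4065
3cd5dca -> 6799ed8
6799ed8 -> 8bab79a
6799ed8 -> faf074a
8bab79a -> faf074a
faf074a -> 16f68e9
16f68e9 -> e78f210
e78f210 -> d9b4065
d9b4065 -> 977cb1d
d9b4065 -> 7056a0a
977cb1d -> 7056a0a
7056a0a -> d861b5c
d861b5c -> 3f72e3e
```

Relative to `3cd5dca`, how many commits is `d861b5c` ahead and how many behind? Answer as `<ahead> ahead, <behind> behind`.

Reachable from d861b5c: {3f72e3e, d861b5c}.
Reachable from 3cd5dca: {16f68e9, 3cd5dca, 3f72e3e, 6799ed8, 7056a0a, 8bab79a, 977cb1d, d861b5c, d9b4065, e78f210, faf074a}.
Only in d861b5c's history (ahead): {} — 0.
Only in 3cd5dca's history (behind): {16f68e9, 3cd5dca, 6799ed8, 7056a0a, 8bab79a, 977cb1d, d9b4065, e78f210, faf074a} — 9.

0 ahead, 9 behind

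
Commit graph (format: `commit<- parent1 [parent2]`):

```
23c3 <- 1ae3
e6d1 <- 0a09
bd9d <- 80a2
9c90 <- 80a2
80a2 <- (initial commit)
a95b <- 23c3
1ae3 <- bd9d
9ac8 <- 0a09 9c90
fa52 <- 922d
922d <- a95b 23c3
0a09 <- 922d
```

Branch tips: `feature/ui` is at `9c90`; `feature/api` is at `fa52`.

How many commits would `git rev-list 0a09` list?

7

Walking parent pointers from 0a09: reachable set = {0a09, 1ae3, 23c3, 80a2, 922d, a95b, bd9d}.
That is 7 commits.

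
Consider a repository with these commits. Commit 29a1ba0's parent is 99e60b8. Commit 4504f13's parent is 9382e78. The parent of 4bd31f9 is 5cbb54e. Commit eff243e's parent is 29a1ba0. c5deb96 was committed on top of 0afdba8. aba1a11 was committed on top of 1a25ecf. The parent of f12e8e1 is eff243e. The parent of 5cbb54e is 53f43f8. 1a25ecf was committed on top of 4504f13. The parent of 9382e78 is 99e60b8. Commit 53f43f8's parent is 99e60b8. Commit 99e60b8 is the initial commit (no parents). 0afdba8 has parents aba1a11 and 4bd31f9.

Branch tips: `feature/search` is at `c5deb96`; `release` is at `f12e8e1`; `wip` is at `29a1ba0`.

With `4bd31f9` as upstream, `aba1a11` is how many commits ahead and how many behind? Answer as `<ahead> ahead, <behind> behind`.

Reachable from aba1a11: {1a25ecf, 4504f13, 9382e78, 99e60b8, aba1a11}.
Reachable from 4bd31f9: {4bd31f9, 53f43f8, 5cbb54e, 99e60b8}.
Only in aba1a11's history (ahead): {1a25ecf, 4504f13, 9382e78, aba1a11} — 4.
Only in 4bd31f9's history (behind): {4bd31f9, 53f43f8, 5cbb54e} — 3.

4 ahead, 3 behind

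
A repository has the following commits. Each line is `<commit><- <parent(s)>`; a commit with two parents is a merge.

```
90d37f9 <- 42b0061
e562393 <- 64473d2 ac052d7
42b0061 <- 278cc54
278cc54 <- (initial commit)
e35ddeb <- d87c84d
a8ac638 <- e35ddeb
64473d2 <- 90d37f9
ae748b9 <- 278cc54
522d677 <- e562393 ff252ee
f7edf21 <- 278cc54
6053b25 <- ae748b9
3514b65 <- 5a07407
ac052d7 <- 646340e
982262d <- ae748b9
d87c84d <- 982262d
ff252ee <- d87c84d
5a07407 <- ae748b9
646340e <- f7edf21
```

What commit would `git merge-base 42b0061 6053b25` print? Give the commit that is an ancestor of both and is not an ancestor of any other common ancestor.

Ancestors of 42b0061: {278cc54, 42b0061}.
Ancestors of 6053b25: {278cc54, 6053b25, ae748b9}.
Common ancestors: {278cc54}.
The only common ancestor is 278cc54, so it is the merge base.

278cc54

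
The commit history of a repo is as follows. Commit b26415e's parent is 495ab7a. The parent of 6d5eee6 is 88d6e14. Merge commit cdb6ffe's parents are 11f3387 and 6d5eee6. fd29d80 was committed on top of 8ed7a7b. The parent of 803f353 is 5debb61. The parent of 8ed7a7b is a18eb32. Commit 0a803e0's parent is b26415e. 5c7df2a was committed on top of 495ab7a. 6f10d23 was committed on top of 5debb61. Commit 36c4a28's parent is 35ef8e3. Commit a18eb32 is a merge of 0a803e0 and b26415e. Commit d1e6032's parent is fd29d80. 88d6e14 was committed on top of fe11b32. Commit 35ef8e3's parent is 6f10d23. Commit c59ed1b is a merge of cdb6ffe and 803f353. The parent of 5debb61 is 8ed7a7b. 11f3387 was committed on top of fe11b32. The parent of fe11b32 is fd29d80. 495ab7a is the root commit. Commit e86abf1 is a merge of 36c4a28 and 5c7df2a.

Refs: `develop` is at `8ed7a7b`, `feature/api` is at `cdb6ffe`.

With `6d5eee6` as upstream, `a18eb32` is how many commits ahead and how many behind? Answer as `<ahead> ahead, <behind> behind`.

0 ahead, 5 behind

Reachable from a18eb32: {0a803e0, 495ab7a, a18eb32, b26415e}.
Reachable from 6d5eee6: {0a803e0, 495ab7a, 6d5eee6, 88d6e14, 8ed7a7b, a18eb32, b26415e, fd29d80, fe11b32}.
Only in a18eb32's history (ahead): {} — 0.
Only in 6d5eee6's history (behind): {6d5eee6, 88d6e14, 8ed7a7b, fd29d80, fe11b32} — 5.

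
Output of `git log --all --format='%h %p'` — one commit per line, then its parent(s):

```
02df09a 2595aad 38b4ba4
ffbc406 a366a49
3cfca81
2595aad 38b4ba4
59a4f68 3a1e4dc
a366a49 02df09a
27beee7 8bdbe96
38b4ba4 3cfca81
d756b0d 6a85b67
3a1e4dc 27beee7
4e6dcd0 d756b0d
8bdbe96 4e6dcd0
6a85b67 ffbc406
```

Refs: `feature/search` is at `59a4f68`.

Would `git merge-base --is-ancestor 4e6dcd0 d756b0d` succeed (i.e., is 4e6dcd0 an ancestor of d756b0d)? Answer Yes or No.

Ancestors of d756b0d: {02df09a, 2595aad, 38b4ba4, 3cfca81, 6a85b67, a366a49, d756b0d, ffbc406}.
4e6dcd0 is not in that set, so it is not an ancestor of d756b0d.

No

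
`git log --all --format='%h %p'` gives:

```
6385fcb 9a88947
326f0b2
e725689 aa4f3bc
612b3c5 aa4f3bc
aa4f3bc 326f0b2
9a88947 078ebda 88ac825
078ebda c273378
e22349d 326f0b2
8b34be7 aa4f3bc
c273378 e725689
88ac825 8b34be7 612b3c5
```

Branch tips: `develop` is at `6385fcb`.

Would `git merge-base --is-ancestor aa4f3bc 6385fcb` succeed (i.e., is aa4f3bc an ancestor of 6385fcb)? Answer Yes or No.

Yes

Ancestors of 6385fcb (commits reachable by following parents): {078ebda, 326f0b2, 612b3c5, 6385fcb, 88ac825, 8b34be7, 9a88947, aa4f3bc, c273378, e725689}.
aa4f3bc is in that set, so it is an ancestor of 6385fcb.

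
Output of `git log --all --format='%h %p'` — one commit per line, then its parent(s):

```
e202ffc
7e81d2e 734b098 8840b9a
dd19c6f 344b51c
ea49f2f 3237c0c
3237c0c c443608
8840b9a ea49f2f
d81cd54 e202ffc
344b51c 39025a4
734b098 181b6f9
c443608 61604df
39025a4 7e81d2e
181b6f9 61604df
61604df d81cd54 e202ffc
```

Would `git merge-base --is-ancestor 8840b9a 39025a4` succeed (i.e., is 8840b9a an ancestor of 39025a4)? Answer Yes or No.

Yes

Ancestors of 39025a4 (commits reachable by following parents): {181b6f9, 3237c0c, 39025a4, 61604df, 734b098, 7e81d2e, 8840b9a, c443608, d81cd54, e202ffc, ea49f2f}.
8840b9a is in that set, so it is an ancestor of 39025a4.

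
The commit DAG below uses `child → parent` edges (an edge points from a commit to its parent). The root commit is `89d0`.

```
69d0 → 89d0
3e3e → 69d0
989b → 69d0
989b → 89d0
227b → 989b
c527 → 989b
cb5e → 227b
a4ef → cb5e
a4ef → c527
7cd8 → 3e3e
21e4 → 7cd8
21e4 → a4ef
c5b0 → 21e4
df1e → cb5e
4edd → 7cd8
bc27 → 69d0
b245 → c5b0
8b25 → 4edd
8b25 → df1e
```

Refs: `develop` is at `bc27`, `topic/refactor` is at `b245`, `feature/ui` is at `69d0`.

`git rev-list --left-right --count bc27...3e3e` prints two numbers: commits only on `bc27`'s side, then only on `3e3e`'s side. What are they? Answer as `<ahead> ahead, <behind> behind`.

1 ahead, 1 behind

Reachable from bc27: {69d0, 89d0, bc27}.
Reachable from 3e3e: {3e3e, 69d0, 89d0}.
Only in bc27's history (ahead): {bc27} — 1.
Only in 3e3e's history (behind): {3e3e} — 1.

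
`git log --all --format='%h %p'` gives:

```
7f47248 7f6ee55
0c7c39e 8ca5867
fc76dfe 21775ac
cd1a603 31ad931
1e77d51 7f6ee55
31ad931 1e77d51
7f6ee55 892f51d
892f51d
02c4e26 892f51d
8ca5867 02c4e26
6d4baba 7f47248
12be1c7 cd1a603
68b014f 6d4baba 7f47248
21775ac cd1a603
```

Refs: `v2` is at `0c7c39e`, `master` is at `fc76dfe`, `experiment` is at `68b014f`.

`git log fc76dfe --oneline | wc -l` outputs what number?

Walking parent pointers from fc76dfe: reachable set = {1e77d51, 21775ac, 31ad931, 7f6ee55, 892f51d, cd1a603, fc76dfe}.
That is 7 commits.

7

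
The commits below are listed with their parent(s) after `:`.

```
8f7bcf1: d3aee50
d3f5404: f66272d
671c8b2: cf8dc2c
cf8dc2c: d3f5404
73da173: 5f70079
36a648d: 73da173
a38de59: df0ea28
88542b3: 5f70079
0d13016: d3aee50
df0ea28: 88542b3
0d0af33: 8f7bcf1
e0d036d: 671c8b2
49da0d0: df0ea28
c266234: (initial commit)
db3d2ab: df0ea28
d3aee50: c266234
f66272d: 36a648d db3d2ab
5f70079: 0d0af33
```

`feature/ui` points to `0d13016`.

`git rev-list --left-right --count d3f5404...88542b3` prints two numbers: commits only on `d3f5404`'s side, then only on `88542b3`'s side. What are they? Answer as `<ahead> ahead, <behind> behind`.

Reachable from d3f5404: {0d0af33, 36a648d, 5f70079, 73da173, 88542b3, 8f7bcf1, c266234, d3aee50, d3f5404, db3d2ab, df0ea28, f66272d}.
Reachable from 88542b3: {0d0af33, 5f70079, 88542b3, 8f7bcf1, c266234, d3aee50}.
Only in d3f5404's history (ahead): {36a648d, 73da173, d3f5404, db3d2ab, df0ea28, f66272d} — 6.
Only in 88542b3's history (behind): {} — 0.

6 ahead, 0 behind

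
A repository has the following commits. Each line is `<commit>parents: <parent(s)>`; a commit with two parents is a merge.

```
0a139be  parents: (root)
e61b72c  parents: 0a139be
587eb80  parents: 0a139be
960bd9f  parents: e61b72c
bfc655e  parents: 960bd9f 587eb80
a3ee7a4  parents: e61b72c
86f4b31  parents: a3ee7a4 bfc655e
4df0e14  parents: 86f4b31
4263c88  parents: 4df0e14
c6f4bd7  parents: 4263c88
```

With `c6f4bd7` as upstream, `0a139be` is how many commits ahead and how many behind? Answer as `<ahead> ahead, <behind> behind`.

0 ahead, 9 behind

Reachable from 0a139be: {0a139be}.
Reachable from c6f4bd7: {0a139be, 4263c88, 4df0e14, 587eb80, 86f4b31, 960bd9f, a3ee7a4, bfc655e, c6f4bd7, e61b72c}.
Only in 0a139be's history (ahead): {} — 0.
Only in c6f4bd7's history (behind): {4263c88, 4df0e14, 587eb80, 86f4b31, 960bd9f, a3ee7a4, bfc655e, c6f4bd7, e61b72c} — 9.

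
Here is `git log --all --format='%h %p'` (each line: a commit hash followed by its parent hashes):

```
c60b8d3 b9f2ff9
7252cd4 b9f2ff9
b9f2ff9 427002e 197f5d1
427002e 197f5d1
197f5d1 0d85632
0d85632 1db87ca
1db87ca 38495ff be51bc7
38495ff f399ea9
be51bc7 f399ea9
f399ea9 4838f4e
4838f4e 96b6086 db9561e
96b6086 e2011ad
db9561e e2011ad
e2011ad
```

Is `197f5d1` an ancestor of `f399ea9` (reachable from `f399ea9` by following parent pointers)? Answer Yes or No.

Ancestors of f399ea9: {4838f4e, 96b6086, db9561e, e2011ad, f399ea9}.
197f5d1 is not in that set, so it is not an ancestor of f399ea9.

No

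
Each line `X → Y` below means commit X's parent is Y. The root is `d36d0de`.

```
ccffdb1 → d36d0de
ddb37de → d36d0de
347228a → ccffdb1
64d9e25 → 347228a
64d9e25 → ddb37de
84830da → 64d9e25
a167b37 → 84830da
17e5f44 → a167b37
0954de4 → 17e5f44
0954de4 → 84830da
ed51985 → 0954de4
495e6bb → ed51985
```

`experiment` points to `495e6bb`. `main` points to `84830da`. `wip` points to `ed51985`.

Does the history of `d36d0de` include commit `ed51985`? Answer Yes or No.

No

Ancestors of d36d0de: {d36d0de}.
ed51985 is not in that set, so it is not an ancestor of d36d0de.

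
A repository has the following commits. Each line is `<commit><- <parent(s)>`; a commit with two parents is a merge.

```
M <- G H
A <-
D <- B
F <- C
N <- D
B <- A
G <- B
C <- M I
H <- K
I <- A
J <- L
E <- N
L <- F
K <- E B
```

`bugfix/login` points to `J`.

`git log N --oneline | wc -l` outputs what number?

Walking parent pointers from N: reachable set = {A, B, D, N}.
That is 4 commits.

4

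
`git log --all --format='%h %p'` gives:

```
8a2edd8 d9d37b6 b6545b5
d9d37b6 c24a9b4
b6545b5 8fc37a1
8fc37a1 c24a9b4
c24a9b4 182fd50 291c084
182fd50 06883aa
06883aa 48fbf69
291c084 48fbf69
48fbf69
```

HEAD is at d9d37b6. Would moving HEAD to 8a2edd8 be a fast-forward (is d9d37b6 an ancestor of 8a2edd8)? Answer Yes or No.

A fast-forward from d9d37b6 to 8a2edd8 is possible iff d9d37b6 is an ancestor of 8a2edd8.
Ancestors of 8a2edd8: {06883aa, 182fd50, 291c084, 48fbf69, 8a2edd8, 8fc37a1, b6545b5, c24a9b4, d9d37b6}.
d9d37b6 is among them, so fast-forward is possible.

Yes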